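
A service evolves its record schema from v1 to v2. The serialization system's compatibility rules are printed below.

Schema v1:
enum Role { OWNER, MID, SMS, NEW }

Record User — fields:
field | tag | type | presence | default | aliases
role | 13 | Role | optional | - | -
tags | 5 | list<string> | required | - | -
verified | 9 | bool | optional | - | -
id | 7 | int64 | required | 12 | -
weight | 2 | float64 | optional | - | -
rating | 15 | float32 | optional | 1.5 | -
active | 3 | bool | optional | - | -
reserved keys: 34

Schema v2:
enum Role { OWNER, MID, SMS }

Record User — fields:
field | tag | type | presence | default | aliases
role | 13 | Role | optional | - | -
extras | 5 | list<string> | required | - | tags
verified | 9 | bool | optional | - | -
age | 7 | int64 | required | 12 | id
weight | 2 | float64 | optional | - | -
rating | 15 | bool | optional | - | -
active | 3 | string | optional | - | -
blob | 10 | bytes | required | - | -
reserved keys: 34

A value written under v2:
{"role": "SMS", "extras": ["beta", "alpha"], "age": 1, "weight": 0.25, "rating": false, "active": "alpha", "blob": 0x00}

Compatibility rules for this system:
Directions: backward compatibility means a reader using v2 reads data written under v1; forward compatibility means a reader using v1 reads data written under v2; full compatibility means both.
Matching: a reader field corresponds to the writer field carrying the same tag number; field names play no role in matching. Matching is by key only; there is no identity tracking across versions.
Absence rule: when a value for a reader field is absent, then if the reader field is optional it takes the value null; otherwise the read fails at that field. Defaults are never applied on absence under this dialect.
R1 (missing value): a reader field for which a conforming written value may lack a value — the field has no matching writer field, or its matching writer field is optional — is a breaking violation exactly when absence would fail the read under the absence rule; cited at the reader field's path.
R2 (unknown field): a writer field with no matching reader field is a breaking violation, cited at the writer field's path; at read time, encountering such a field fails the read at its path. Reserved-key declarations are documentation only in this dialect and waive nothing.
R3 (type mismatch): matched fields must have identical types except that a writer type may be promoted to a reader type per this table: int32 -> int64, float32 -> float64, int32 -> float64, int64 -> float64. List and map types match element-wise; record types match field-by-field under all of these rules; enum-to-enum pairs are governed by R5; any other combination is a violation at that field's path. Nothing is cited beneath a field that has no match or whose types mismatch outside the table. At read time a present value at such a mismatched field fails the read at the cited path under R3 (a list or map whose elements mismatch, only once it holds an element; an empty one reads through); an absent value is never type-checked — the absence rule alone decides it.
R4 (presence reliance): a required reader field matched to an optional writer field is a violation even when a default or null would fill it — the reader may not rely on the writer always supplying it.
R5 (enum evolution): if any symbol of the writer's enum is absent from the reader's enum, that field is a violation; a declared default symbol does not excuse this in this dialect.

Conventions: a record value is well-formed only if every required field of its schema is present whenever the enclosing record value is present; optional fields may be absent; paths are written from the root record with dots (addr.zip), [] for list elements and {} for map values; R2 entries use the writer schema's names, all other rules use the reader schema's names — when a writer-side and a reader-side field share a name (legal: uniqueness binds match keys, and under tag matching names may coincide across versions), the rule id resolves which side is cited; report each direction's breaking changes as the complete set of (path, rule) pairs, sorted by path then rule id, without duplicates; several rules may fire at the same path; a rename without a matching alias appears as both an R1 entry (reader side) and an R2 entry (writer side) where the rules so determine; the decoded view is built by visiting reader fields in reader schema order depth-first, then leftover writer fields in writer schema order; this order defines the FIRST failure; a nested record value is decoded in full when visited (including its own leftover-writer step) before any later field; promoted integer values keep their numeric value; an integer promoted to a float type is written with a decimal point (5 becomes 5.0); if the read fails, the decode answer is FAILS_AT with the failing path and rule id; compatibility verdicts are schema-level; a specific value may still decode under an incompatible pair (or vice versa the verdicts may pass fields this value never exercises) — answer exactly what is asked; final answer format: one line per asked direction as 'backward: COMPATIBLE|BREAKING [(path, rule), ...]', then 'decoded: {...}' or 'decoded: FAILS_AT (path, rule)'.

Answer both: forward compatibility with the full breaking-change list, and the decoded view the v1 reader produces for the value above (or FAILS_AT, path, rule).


each type pair in User: writer, then reader
forward on User — v1 reading data written by v2:
  role: Role -> Role, writer optional; from role
  tags: list<string> -> list<string>, writer required; from extras
  verified: bool -> bool, writer optional; from verified
  id: int64 -> int64, writer required; from age
  weight: float64 -> float64, writer optional; from weight
  rating: bool -> float32, writer optional; from rating
  active: string -> bool, writer optional; from active
  leftover writer field: blob
  R3 fires at active
  R2 fires at blob
  R3 fires at rating
  => forward verdict for User: BREAKING, 3 violation(s)
decode (reader v1):
  role := "SMS"
  tags := ["beta", "alpha"] (from writer extras)
  verified := null (absent, optional -> null)
  id := 1 (from writer age)
  weight := 0.25
  read fails at rating under R3
  => FAILS_AT (rating, R3)
checking off the User differences that do not matter here:
  enum Role (field role in record User): symbol NEW removed -> affects backward compatibility only, which is not asked
  renamed field id to age in record User (alias id declared on the renamed field) -> fires no rule on User, leaving the asked answer as it is
  renamed field tags to extras in record User (alias tags declared on the renamed field) -> fires no rule on User, leaving the asked answer as it is

forward: BREAKING [(active, R3), (blob, R2), (rating, R3)]; decoded: FAILS_AT (rating, R3)


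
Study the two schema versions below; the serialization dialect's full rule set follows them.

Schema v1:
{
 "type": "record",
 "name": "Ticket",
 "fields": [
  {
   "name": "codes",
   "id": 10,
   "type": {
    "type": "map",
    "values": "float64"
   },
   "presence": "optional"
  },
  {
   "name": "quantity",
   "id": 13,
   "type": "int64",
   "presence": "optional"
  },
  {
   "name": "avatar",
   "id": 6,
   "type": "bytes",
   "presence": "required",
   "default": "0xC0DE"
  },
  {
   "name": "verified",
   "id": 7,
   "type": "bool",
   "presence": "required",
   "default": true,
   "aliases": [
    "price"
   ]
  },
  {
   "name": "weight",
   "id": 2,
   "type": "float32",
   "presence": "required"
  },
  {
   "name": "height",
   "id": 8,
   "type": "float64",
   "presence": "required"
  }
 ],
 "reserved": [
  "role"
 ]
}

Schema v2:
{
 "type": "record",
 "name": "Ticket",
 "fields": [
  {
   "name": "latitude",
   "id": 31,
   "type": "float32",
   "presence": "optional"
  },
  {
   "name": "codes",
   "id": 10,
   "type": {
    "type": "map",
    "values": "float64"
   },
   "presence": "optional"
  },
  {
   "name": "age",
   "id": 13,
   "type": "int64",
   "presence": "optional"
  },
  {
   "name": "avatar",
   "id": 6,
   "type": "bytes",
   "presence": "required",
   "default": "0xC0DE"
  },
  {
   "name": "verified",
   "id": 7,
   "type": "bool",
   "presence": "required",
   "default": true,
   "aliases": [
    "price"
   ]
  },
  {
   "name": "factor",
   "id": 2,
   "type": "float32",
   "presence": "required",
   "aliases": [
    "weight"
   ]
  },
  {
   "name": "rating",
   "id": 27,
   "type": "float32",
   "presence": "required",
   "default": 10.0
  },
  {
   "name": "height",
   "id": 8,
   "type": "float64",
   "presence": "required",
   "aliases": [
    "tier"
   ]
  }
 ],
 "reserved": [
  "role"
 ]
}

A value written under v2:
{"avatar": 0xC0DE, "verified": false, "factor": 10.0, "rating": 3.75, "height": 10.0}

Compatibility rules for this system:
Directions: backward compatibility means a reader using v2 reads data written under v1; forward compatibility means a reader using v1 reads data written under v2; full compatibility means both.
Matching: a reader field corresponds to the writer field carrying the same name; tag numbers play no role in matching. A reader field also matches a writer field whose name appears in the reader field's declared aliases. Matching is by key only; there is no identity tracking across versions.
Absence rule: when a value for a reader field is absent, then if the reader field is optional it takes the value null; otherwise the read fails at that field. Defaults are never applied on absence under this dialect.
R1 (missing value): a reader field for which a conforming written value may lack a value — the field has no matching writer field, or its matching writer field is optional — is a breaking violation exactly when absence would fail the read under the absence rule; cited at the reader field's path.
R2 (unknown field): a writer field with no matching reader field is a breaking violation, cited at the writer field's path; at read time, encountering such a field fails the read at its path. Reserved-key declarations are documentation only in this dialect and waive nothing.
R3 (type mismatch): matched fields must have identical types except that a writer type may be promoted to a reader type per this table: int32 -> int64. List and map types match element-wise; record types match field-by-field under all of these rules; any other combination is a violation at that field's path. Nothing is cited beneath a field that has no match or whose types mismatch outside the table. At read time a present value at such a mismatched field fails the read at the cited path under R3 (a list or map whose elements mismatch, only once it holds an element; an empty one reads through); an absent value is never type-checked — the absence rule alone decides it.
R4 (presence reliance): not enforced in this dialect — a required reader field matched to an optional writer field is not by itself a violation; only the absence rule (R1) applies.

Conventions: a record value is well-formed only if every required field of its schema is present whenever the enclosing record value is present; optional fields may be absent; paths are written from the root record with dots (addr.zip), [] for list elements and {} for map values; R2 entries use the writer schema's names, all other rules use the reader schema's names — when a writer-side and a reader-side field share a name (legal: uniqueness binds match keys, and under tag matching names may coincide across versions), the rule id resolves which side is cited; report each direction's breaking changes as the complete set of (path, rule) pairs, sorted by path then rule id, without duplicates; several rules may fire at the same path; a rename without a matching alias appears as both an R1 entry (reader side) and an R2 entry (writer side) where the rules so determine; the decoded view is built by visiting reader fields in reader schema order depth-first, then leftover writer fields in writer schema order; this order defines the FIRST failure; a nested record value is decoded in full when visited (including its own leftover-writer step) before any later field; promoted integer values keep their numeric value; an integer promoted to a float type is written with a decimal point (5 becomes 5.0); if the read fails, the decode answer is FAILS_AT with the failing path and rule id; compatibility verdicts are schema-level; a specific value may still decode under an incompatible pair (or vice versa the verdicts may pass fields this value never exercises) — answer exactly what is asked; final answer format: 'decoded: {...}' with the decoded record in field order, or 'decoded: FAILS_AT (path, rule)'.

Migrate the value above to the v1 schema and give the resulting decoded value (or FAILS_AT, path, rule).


each type pair in Ticket: writer, then reader
decode (reader v1):
  codes := null (not supplied -> null)
  quantity := null (not supplied -> null)
  avatar := 0xC0DE
  verified := false
  read fails at weight under R1 (no fill)
  => FAILS_AT (weight, R1)
remaining Ticket differences; none change what is asked:
  added field rating to record Ticket: required float32, tag 27, default 10.0 (in v2 it sits immediately before height) -> matters for Ticket compatibility verdicts, not for this value's decode
  renamed field quantity to age in record Ticket -> matters for Ticket compatibility verdicts, not for this value's decode
  added field latitude to record Ticket: optional float32, tag 31 (in v2 it sits immediately before codes) -> matters for Ticket compatibility verdicts, not for this value's decode

decoded: FAILS_AT (weight, R1)


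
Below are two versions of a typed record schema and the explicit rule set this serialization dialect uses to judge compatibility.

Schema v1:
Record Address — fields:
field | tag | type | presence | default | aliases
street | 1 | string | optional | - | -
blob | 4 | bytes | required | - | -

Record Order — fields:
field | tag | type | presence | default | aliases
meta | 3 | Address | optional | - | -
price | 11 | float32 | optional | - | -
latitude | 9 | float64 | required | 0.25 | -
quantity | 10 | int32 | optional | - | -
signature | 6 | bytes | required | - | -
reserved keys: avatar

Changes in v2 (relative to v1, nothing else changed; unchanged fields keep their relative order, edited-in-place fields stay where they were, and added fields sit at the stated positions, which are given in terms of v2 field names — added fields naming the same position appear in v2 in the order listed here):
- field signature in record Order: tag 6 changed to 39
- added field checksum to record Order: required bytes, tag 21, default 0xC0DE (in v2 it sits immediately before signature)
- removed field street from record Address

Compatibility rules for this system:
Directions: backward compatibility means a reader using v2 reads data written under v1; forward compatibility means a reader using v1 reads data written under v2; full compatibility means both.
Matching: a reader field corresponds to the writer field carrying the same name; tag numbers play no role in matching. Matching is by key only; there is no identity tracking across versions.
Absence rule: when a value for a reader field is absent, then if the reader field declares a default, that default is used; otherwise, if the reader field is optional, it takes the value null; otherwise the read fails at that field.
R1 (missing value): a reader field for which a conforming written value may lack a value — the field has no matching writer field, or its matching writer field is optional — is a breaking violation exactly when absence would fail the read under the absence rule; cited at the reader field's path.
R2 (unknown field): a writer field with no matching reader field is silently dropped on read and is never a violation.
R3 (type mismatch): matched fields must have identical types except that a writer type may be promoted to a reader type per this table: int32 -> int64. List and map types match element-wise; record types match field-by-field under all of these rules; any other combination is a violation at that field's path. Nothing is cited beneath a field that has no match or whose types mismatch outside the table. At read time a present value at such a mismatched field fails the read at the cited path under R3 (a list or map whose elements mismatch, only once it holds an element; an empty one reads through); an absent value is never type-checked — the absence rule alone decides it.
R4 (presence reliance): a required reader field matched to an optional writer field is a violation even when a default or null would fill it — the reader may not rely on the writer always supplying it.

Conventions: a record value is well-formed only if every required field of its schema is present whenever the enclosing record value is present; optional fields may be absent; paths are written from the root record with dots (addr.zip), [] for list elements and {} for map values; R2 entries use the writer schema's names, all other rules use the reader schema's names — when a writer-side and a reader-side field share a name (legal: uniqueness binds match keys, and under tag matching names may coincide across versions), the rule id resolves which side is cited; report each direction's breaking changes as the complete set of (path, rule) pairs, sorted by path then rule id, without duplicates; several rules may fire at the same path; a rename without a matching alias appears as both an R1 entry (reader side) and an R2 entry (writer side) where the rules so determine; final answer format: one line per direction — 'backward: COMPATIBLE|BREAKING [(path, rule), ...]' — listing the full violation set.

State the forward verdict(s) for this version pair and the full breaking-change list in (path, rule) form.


each type pair in Order: writer, then reader
forward for Order (reader v1, writer v2):
  meta: paired with writer meta (Address -> Address; writer optional)
  price: paired with writer price (float32 -> float32; writer optional)
  latitude: paired with writer latitude (float64 -> float64; writer required)
  quantity: paired with writer quantity (int32 -> int32; writer optional)
  signature: paired with writer signature (bytes -> bytes; writer required)
  leftover writer field: checksum
  meta.street: no writer match
  meta.blob: paired with writer meta.blob (bytes -> bytes; writer required)
  => no violations; forward on Order: COMPATIBLE
ruling out the remaining Order differences:
  field signature in record Order: tag 6 changed to 39 -> no rule fires on it in Order's dialect; the asked verdict holds
  added field checksum to record Order: required bytes, tag 21, default 0xC0DE (in v2 it sits immediately before signature) -> no rule fires on it in Order's dialect; the asked verdict holds
  removed field street from record Address -> no rule fires on it in Order's dialect; the asked verdict holds

forward: COMPATIBLE []


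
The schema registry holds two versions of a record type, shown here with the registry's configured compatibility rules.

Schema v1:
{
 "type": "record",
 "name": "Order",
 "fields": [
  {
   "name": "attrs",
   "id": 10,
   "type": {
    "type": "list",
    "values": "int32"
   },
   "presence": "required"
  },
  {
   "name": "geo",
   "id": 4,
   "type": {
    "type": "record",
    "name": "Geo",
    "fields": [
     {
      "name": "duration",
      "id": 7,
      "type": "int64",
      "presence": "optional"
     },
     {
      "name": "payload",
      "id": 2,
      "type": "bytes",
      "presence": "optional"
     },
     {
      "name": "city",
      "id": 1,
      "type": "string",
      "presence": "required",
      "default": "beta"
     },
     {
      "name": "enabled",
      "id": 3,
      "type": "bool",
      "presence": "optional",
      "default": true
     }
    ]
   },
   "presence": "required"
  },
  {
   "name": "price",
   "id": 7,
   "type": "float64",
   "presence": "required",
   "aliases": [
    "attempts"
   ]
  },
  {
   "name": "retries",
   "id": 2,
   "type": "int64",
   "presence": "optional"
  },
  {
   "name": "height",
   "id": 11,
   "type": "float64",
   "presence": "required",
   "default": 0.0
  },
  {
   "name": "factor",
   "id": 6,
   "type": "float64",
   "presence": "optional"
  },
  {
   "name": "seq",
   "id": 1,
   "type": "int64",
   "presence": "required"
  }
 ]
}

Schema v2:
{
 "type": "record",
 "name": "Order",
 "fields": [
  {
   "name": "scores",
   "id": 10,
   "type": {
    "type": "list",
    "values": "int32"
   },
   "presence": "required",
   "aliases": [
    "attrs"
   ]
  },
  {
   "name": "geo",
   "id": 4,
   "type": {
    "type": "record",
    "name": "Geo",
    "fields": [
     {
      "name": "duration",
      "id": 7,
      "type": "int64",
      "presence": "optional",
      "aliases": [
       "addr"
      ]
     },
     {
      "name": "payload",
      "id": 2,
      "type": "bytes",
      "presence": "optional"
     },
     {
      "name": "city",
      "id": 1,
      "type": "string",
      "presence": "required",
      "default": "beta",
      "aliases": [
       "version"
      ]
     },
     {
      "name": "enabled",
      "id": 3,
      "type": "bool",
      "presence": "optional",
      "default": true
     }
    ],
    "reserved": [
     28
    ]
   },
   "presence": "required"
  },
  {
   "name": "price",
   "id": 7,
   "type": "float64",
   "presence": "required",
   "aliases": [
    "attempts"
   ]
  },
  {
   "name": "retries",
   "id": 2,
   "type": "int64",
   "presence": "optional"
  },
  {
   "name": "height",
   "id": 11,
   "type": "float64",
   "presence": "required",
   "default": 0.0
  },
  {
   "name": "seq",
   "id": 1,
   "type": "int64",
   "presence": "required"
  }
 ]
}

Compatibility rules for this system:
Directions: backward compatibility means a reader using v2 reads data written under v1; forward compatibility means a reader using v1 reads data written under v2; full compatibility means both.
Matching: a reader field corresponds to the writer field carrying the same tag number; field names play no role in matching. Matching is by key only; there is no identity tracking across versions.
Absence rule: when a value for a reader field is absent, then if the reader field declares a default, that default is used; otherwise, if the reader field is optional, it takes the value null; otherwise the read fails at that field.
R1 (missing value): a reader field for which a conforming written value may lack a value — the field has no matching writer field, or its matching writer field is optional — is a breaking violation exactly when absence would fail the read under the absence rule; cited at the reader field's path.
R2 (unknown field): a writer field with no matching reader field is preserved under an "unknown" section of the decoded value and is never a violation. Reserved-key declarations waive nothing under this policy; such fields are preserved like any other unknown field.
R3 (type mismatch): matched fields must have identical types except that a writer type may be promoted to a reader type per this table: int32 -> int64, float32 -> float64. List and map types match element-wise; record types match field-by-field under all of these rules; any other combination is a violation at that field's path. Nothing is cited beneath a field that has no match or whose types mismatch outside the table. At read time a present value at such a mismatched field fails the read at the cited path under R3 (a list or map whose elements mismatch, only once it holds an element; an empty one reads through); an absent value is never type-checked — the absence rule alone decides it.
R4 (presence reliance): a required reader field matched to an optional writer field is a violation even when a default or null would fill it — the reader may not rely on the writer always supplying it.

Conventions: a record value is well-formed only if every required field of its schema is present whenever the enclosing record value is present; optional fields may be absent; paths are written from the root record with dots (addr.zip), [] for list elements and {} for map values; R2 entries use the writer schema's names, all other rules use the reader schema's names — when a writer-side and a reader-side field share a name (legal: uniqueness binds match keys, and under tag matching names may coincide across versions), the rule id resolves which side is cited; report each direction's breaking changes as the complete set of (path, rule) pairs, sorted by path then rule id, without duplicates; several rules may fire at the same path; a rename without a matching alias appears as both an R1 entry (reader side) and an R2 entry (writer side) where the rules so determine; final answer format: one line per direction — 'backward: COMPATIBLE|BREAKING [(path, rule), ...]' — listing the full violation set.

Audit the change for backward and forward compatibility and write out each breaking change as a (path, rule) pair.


backward: COMPATIBLE []; forward: COMPATIBLE []

the writer's type comes first in each Order pair
backward for Order (reader v2, writer v1):
  list<int32> -> list<int32>, writer required: scores aligns to attrs
  Geo -> Geo, writer required: geo aligns to geo
  float64 -> float64, writer required: price aligns to price
  int64 -> int64, writer optional: retries aligns to retries
  float64 -> float64, writer required: height aligns to height
  int64 -> int64, writer required: seq aligns to seq
  writer factor: unknown to reader
  int64 -> int64, writer optional: geo.duration aligns to geo.duration
  bytes -> bytes, writer optional: geo.payload aligns to geo.payload
  string -> string, writer required: geo.city aligns to geo.city
  bool -> bool, writer optional: geo.enabled aligns to geo.enabled
  => no violations; backward on Order: COMPATIBLE
forward for Order (reader v1, writer v2):
  list<int32> -> list<int32>, writer required: attrs aligns to scores
  Geo -> Geo, writer required: geo aligns to geo
  float64 -> float64, writer required: price aligns to price
  int64 -> int64, writer optional: retries aligns to retries
  float64 -> float64, writer required: height aligns to height
  factor has no writer counterpart
  int64 -> int64, writer required: seq aligns to seq
  int64 -> int64, writer optional: geo.duration aligns to geo.duration
  bytes -> bytes, writer optional: geo.payload aligns to geo.payload
  string -> string, writer required: geo.city aligns to geo.city
  bool -> bool, writer optional: geo.enabled aligns to geo.enabled
  => no violations; forward on Order: COMPATIBLE


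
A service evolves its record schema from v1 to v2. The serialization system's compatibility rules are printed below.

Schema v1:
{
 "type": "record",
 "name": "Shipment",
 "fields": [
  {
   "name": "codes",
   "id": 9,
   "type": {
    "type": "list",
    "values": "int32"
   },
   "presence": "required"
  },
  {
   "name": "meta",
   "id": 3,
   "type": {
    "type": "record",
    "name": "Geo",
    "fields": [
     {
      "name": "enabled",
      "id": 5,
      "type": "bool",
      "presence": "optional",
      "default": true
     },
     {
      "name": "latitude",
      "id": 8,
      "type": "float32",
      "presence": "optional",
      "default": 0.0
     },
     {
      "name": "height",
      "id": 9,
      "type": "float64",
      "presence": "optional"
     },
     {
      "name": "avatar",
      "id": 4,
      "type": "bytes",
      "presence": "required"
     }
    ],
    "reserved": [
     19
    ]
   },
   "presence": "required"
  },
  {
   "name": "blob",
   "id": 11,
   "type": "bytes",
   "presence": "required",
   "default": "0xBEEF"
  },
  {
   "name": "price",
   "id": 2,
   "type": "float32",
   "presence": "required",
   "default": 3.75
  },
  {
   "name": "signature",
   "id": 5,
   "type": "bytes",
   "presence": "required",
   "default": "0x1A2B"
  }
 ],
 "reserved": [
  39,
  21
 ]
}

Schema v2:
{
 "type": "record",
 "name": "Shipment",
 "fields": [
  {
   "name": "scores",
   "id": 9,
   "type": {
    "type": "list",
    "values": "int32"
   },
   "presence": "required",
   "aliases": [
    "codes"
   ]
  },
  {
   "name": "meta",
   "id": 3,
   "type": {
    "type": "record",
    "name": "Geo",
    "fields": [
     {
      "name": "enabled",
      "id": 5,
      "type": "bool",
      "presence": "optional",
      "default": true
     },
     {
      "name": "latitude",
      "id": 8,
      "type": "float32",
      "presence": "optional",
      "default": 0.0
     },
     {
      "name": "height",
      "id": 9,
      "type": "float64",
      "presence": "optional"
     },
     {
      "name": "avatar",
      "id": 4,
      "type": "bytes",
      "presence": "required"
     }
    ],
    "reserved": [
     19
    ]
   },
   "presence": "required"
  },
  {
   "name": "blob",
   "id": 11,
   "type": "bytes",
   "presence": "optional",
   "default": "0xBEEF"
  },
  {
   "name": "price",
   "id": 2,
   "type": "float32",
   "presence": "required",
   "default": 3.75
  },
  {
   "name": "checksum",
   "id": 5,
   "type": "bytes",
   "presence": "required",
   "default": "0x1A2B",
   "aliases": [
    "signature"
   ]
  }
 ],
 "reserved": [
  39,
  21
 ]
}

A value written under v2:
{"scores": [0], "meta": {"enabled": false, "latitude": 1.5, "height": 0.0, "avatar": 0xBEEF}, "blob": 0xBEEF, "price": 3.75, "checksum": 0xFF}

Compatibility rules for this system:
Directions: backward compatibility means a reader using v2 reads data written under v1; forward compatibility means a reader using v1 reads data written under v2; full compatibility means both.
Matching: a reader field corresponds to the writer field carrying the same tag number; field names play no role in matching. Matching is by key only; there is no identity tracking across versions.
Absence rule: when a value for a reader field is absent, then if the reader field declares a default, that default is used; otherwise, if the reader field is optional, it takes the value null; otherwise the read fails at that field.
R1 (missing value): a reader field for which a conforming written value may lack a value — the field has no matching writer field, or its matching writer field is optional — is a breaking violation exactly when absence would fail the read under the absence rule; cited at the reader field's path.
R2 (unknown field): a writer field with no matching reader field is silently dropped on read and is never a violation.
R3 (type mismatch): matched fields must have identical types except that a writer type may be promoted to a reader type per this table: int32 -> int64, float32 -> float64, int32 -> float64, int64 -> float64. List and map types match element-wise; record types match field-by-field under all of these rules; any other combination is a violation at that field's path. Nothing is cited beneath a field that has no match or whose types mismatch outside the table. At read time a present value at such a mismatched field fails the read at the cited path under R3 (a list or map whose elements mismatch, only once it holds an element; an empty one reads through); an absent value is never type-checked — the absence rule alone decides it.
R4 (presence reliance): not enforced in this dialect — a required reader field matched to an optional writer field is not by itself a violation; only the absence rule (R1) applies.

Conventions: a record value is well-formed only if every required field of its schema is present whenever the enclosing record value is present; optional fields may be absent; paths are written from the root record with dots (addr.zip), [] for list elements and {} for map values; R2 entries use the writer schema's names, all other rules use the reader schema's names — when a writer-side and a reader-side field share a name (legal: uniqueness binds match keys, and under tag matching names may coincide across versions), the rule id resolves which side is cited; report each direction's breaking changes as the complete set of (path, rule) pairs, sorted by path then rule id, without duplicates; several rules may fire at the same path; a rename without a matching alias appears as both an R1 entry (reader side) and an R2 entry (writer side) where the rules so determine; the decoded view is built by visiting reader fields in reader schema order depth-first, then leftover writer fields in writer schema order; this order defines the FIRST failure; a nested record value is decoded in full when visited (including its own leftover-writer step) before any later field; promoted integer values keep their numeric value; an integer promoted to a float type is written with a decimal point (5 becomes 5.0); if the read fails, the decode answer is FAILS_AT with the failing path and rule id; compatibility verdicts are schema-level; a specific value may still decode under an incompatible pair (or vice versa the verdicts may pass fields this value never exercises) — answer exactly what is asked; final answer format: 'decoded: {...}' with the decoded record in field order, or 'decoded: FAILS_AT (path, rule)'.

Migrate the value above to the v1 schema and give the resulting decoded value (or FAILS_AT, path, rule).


decoded: {"codes": [0], "meta": {"enabled": false, "latitude": 1.5, "height": 0.0, "avatar": 0xBEEF}, "blob": 0xBEEF, "price": 3.75, "signature": 0xFF}

each type pair in Shipment: writer, then reader
decode walk for Shipment under reader schema v1:
  codes := [0] (from writer scores)
  meta.enabled := false
  meta.latitude := 1.5
  meta.height := 0.0
  meta.avatar := 0xBEEF
  blob := 0xBEEF
  price := 3.75
  signature := 0xFF (from writer checksum)
  => decoded: {"codes": [0], "meta": {"enabled": false, "latitude": 1.5, "height": 0.0, "avatar": 0xBEEF}, "blob": 0xBEEF, "price": 3.75, "signature": 0xFF}
diffs on Shipment not affecting the asked answer:
  renamed field codes to scores in record Shipment (alias codes declared on the renamed field) -> no rule fires on it and the decoded Shipment view is identical with or without it
  renamed field signature to checksum in record Shipment (alias signature declared on the renamed field) -> no rule fires on it and the decoded Shipment view is identical with or without it
  field blob in record Shipment: required changed to optional -> no rule fires on it and the decoded Shipment view is identical with or without it


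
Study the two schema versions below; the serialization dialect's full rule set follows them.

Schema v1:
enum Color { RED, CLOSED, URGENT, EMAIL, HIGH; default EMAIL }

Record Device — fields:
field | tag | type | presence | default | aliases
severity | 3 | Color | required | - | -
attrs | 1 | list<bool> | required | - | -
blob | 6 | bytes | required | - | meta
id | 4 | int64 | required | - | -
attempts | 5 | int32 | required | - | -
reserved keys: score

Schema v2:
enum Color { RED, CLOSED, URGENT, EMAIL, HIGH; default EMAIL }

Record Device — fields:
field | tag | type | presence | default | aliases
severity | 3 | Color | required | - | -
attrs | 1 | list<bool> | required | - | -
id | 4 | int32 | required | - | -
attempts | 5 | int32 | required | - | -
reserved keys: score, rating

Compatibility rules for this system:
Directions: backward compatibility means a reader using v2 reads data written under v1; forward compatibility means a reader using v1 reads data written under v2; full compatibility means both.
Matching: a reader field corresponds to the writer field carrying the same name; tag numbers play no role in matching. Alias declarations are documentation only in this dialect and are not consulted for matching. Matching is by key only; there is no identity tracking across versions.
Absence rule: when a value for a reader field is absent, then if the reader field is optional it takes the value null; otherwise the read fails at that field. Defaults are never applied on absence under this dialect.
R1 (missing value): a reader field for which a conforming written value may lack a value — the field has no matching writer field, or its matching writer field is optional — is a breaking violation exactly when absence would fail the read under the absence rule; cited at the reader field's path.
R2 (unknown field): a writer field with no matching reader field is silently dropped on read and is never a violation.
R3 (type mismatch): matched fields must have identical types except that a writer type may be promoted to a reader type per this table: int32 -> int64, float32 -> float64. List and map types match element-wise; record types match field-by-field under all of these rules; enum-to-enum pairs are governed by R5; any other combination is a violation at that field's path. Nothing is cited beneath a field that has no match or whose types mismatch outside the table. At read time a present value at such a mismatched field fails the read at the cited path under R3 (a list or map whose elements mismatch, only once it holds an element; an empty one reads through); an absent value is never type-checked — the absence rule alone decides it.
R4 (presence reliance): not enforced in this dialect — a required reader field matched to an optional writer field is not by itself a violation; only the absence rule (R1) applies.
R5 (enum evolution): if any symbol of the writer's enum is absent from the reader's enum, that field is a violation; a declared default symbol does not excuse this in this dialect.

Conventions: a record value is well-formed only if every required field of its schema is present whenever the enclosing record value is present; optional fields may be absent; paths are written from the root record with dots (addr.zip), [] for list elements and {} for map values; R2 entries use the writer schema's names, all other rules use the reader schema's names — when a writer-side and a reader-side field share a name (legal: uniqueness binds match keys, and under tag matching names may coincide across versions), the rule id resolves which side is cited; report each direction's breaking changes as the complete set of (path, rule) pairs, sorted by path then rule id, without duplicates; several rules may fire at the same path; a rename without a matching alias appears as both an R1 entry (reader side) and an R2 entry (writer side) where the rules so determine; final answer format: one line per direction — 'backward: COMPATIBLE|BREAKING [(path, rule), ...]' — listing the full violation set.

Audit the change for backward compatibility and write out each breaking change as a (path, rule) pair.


arrows below run writer -> reader for Device
backward on Device — v2 reading data written by v1:
  severity: paired with writer severity (Color -> Color; writer required)
  attrs: paired with writer attrs (list<bool> -> list<bool>; writer required)
  id: paired with writer id (int64 -> int32; writer required)
  attempts: paired with writer attempts (int32 -> int32; writer required)
  writer blob: unknown to reader
  rule R3 violated at id
  => backward verdict for Device: BREAKING, 1 violation(s)
ruling out the remaining Device differences:
  removed field blob from record Device -> its effect on Device is confined to the forward direction, not asked

backward: BREAKING [(id, R3)]


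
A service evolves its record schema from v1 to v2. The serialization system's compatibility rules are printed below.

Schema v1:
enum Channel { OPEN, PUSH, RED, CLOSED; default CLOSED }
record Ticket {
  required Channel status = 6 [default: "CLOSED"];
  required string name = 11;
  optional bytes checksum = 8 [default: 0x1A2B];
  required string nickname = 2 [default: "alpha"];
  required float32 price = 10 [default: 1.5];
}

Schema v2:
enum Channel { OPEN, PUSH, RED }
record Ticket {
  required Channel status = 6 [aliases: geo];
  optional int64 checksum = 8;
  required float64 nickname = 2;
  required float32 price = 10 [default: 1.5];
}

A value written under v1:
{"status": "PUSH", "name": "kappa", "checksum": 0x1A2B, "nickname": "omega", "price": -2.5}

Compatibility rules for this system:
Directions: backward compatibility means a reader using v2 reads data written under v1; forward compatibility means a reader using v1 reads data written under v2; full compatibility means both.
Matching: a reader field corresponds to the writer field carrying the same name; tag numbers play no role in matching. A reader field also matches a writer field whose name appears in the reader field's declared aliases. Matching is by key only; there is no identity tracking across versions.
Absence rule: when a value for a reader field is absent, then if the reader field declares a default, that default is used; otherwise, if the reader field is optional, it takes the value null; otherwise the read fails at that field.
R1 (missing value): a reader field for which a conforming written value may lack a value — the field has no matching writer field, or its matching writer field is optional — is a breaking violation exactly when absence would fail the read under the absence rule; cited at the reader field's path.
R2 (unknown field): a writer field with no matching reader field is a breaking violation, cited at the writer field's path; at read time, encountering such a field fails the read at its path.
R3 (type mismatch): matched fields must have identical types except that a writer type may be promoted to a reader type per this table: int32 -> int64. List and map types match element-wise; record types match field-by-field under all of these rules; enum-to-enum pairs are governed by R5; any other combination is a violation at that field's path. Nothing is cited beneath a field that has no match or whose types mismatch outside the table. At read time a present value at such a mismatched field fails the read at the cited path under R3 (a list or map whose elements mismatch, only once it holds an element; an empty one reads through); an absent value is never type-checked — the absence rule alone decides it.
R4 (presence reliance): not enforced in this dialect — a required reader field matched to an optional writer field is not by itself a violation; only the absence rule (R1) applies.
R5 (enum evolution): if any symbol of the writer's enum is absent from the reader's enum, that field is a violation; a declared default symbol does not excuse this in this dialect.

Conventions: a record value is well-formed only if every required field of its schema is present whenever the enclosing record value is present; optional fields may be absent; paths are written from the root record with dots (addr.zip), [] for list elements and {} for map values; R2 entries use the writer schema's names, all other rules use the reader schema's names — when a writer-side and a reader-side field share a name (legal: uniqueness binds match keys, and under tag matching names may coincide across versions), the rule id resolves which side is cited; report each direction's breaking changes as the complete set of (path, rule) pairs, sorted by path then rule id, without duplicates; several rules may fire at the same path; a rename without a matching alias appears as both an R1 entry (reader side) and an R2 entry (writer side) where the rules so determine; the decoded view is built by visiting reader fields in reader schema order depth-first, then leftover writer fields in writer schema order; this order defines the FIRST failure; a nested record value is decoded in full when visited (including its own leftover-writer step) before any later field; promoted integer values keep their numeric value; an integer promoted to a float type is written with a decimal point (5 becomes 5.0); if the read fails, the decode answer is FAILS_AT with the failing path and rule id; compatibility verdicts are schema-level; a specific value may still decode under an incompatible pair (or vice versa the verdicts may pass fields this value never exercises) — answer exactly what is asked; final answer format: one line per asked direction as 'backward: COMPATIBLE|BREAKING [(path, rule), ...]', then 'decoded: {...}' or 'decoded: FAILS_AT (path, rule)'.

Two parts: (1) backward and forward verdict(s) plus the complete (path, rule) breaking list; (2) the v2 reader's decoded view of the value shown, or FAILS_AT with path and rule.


backward: BREAKING [(checksum, R3), (name, R2), (nickname, R3), (status, R5)]; forward: BREAKING [(checksum, R3), (name, R1), (nickname, R3)]; decoded: FAILS_AT (checksum, R3)

the writer's type comes first in each Ticket pair
backward for Ticket (reader v2, writer v1):
  writer required, Channel -> Channel: reader status maps from writer status
  writer optional, bytes -> int64: reader checksum maps from writer checksum
  writer required, string -> float64: reader nickname maps from writer nickname
  writer required, float32 -> float32: reader price maps from writer price
  leftover writer field: name
  rule R3 violated at checksum
  rule R2 violated at name
  rule R3 violated at nickname
  rule R5 violated at status
  => backward verdict for Ticket: BREAKING, 4 violation(s)
forward for Ticket (reader v1, writer v2):
  writer required, Channel -> Channel: reader status maps from writer status
  name: no writer match
  writer optional, int64 -> bytes: reader checksum maps from writer checksum
  writer required, float64 -> string: reader nickname maps from writer nickname
  writer required, float32 -> float32: reader price maps from writer price
  rule R3 violated at checksum
  rule R1 violated at name
  rule R3 violated at nickname
  => forward verdict for Ticket: BREAKING, 3 violation(s)
decoding the Ticket value with the v2 reader:
  status := "PUSH"
  read fails at checksum under R3
  => FAILS_AT (checksum, R3)
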